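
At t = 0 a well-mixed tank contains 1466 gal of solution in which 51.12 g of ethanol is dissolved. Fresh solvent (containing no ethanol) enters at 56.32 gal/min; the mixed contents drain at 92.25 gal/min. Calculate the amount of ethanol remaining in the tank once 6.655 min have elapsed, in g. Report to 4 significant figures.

Let m(t) be the amount of ethanol. Volume: V(t) = V₀ + (Q_in − Q_out) t = 1466 − 35.9300 t; V(6.655) = 1226.89 gal.
Solute balance: dm/dt = 0 − Q_out C = −Q_out m/V(t).
dm/m = −Q_out dt/(V₀ − 35.9300 t); integrating gives ln(m/m₀) = −(Q_out/(Q_in−Q_out)) ln(V/V₀).
m = m₀ (V₀/V)^(Q_out/(Q_in−Q_out)) = 51.12 × (1466/1226.89)^(-2.56749) = 32.3629 g.

32.36 g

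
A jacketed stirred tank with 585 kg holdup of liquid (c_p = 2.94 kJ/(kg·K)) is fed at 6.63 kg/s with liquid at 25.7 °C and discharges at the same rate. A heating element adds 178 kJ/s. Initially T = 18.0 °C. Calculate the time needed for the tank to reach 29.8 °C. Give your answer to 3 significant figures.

107 s

M c_p dT/dt = ṁ c_p (T_in − T) + Q̇.
τ = M/ṁ = 88.235 s; T_ss = T_in + Q̇/(ṁ c_p) = 34.832 °C.
T(t) = T_ss + (T₀ − T_ss) e^(−t/τ). Set T = 29.8:
e^(−t/τ) = (29.8 − 34.832)/(18.0 − 34.832) = 0.29895
t = −88.235 · ln(0.29895) = 106.54 s.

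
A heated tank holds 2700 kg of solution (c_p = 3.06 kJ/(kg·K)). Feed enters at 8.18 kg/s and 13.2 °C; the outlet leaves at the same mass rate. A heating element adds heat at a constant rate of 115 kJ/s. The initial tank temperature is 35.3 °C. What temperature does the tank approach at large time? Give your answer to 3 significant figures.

M c_p dT/dt = ṁ c_p (T_in − T) + Q̇.
At steady state dT/dt = 0 ⇒ T_ss = T_in + Q̇/(ṁ c_p) = 13.2 + 115/(8.18·3.06) = 17.794 °C.

17.8 °C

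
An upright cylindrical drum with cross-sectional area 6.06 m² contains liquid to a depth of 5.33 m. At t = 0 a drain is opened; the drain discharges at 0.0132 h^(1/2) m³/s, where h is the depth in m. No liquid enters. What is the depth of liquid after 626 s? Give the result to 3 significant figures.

With no inflow, A dh/dt = −0.0132 √h.
Separate and integrate: 2(√h − √h₀) = −(0.0132/A) t.
√h = √5.33 − 0.0132·626/(2·6.06) = 2.3087 − 0.68178 = 1.6269.
h = 1.6269² = 2.6468 m.

2.65 m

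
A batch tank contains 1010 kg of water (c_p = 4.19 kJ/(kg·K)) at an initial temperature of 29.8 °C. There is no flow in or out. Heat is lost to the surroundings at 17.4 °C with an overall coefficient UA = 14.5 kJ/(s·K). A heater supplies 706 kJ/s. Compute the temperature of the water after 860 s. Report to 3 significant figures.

64.2 °C

Lumped-capacitance energy balance: M c_p dT/dt = UA(T_amb − T) + Q̇.
dT/dt = (T_ss − T)/τ with T_ss = T_amb + Q̇/UA = 17.4 + 706/14.5 = 66.090 °C, τ = M c_p/UA = 1010·4.19/14.5 = 291.86 s.
Integrating: T(t) = T_ss + (T₀ − T_ss) e^(−t/τ).
T(860) = 66.090 + (-36.290)·0.052514 = 64.184 °C.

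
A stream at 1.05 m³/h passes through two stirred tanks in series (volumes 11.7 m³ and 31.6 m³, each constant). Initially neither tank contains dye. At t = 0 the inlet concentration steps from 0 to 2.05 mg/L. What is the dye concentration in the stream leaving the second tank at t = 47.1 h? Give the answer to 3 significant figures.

1.39 mg/L

Species balance on tank i: dCᵢ/dt = (Cᵢ₋₁ − Cᵢ)/τᵢ with τᵢ = Vᵢ/Q.
τ₁ = 11.7/1.05 = 11.143 h; τ₂ = 31.6/1.05 = 30.095 h.
Solving the cascade with C₁(0)=C₂(0)=0 gives C₂(t) = C_in[1 − (τ₁ e^(−t/τ₁) − τ₂ e^(−t/τ₂))/(τ₁ − τ₂)].
At t = 47.1: e^(−t/τ₁) = 0.014597, e^(−t/τ₂) = 0.20908.
C₂ = 2.05·[1 − (11.143·0.014597 − 30.095·0.20908)/(-18.952)] = 2.05·0.67657 = 1.3870 mg/L.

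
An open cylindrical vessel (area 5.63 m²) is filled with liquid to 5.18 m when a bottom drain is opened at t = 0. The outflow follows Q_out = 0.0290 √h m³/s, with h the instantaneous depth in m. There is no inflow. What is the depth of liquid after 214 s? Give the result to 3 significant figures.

2.97 m

A dh/dt = −Q_out = −0.0290 √h.
This is separable: 2 d(√h)/dt = −0.0290/A, so √h = √h₀ − (0.0290/(2A)) t.
√h = √5.18 − 0.0290·214/(2·5.63) = 2.2760 − 0.55115 = 1.7248.
h = 1.7248² = 2.9750 m.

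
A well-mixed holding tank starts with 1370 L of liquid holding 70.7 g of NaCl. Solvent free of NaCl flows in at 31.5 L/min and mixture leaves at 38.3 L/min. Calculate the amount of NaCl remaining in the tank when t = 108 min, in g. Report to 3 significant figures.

0.935 g

Let m(t) be the amount of NaCl. Volume: V(t) = V₀ + (Q_in − Q_out) t = 1370 − 6.8000 t; V(108) = 635.60 L.
Solute balance: dm/dt = 0 − Q_out C = −Q_out m/V(t).
dm/m = −Q_out dt/(V₀ − 6.8000 t); integrating gives ln(m/m₀) = −(Q_out/(Q_in−Q_out)) ln(V/V₀).
m = m₀ (V₀/V)^(Q_out/(Q_in−Q_out)) = 70.7 × (1370/635.60)^(-5.6324) = 0.93502 g.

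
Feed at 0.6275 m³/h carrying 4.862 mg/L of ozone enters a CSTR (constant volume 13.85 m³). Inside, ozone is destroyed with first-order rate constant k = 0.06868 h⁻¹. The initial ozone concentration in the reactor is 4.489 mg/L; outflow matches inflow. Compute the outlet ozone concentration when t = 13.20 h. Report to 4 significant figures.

Accumulation = in − out − consumed: V dC/dt = Q C_in − Q C − k V C.
This is linear with rate a = Q/V + k = 0.113987 h⁻¹.
C_ss = Q C_in/(Q + kV) = 1.93252 mg/L; C(t) = C_ss + (C₀ − C_ss) e^(−a t).
C(13.20) = 1.93252 + (2.55648)·e^(−0.113987·13.20) = 1.93252 + (2.55648)·0.222100 = 2.50032 mg/L.

2.500 mg/L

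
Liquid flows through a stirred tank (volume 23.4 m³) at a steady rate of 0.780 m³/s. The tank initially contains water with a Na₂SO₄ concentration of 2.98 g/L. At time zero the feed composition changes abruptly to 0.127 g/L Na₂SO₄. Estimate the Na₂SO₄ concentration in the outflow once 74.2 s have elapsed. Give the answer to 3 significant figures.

Accumulation = in − out for the solute gives V dC/dt = Q(C_in − C).
Rewrite as dC/dt + C/τ = C_in/τ, τ = V/Q = 30.000 s.
Integrating: C(t) = C_in + (C₀ − C_in) e^(−t/τ).
C(74.2) = 0.127 + (2.98 − 0.127)·e^(−74.2/30.000) = 0.127 + (2.8530)·0.084303 = 0.36752 g/L.

0.368 g/L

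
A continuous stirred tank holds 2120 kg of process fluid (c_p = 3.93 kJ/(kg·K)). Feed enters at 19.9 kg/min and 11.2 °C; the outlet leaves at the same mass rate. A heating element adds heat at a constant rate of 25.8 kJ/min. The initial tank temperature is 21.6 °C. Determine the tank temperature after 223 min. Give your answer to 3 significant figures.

12.8 °C

M c_p dT/dt = ṁ c_p (T_in − T) + Q̇.
Rearrange: dT/dt = (T_ss − T)/τ with τ = M/ṁ = 106.53 min and T_ss = T_in + Q̇/(ṁ c_p) = 11.530 °C.
Integrating: T(t) = T_ss + (T₀ − T_ss) e^(−t/τ).
T(223) = 11.530 + (10.070)·e^(−223/106.53) = 11.530 + (10.070)·0.12329 = 12.771 °C.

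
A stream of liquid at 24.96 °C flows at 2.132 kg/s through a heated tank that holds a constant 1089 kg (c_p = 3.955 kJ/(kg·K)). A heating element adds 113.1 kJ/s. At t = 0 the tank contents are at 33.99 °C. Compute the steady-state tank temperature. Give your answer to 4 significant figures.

M c_p dT/dt = ṁ c_p (T_in − T) + Q̇.
At steady state dT/dt = 0 ⇒ T_ss = T_in + Q̇/(ṁ c_p) = 24.96 + 113.1/(2.132·3.955) = 38.3731 °C.

38.37 °C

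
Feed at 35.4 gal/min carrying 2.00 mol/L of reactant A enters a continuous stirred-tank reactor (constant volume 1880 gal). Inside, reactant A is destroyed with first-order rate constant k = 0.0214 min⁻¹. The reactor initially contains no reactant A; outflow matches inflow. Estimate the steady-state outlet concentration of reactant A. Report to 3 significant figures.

0.936 mol/L

Species balance: V dC/dt = Q C_in − Q C − k V C.
At steady state: 0 = Q C_in − (Q + kV) C_ss, so C_ss = Q C_in/(Q + kV).
C_ss = 35.4·2.00/(35.4 + 0.0214·1880) = 70.800/75.632 = 0.93611 mol/L.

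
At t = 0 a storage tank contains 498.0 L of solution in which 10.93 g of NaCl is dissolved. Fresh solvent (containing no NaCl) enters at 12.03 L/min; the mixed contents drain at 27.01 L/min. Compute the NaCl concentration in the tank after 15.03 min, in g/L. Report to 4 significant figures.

Total volume: dV/dt = Q_in − Q_out = -14.9800 L/min, so V(t) = 498.0 − 14.9800 t and V(15.03) = 272.851 L.
Species balance (pure solvent in): dm/dt = −Q_out · m/V(t).
Separate: dm/m = −Q_out dt/V(t) ⇒ ln(m/m₀) = −(Q_out/(Q_in−Q_out)) ln(V/V₀).
m = m₀ (V₀/V)^(Q_out/(Q_in−Q_out)) = 10.93 × (498.0/272.851)^(-1.80307) = 3.69377 g.
C = m/V = 3.69377/272.851 = 0.0135377 g/L.

0.01354 g/L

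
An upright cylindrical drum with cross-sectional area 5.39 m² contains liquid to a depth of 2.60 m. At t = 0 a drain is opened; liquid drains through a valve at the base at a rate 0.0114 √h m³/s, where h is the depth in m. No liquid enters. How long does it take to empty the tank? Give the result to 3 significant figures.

Mass balance (ρ constant): A dh/dt = −0.0114 √h.
∫ h^(−1/2) dh = −(0.0114/A) ∫ dt, giving 2√h = 2√h₀ − (0.0114/A) t.
Tank is empty when √h = 0: t_empty = 2A√h₀/0.0114.
t_empty = 2·5.39·√2.60/0.0114 = 10.780·1.6125/0.0114 = 1524.8 s.

1520 s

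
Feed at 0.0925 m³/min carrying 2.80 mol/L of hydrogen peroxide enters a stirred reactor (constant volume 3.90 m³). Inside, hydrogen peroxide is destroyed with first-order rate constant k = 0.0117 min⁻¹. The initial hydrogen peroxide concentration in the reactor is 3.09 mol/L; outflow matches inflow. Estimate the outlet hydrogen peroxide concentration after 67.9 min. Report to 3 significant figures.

Accumulation = in − out − consumed: V dC/dt = Q C_in − Q C − k V C.
This is linear with rate a = Q/V + k = 0.035418 min⁻¹.
C_ss = Q C_in/(Q + kV) = 1.8750 mol/L; C(t) = C_ss + (C₀ − C_ss) e^(−a t).
C(67.9) = 1.8750 + (1.2150)·e^(−0.035418·67.9) = 1.8750 + (1.2150)·0.090276 = 1.9847 mol/L.

1.98 mol/L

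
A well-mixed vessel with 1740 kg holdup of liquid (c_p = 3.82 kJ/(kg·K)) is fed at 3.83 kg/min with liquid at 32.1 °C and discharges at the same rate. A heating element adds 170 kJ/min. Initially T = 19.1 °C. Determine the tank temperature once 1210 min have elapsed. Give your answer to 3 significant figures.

Heat balance on the well-mixed liquid: M c_p dT/dt = ṁ c_p (T_in − T) + 170.
Rearrange: dT/dt = (T_ss − T)/τ with τ = M/ṁ = 454.31 min and T_ss = T_in + Q̇/(ṁ c_p) = 43.719 °C.
T approaches T_ss exponentially: T(t) = T_ss + (T₀ − T_ss) e^(−t/τ).
T(1210) = 43.719 + (-24.619)·e^(−1210/454.31) = 43.719 + (-24.619)·0.069711 = 42.003 °C.

42.0 °C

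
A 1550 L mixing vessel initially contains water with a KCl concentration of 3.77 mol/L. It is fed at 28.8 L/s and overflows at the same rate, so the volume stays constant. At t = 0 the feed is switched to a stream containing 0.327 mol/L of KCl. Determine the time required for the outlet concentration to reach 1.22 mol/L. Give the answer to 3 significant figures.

72.6 s

Mass balance on the solute (V constant): V dC/dt = Q(C_in − C), so τ = V/Q = 53.819 s.
C(t) = C_in + (C₀ − C_in) e^(−t/τ). Set C = 1.22 and solve for t:
e^(−t/τ) = (C − C_in)/(C₀ − C_in) = (1.22 − 0.327)/(3.77 − 0.327) = 0.25937
t = −τ ln(…) = 53.819 × 1.3495 = 72.630 s.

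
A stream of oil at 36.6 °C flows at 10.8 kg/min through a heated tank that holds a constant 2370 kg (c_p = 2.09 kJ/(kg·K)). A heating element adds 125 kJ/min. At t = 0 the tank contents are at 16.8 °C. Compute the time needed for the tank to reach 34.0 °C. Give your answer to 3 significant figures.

Heat balance on the well-mixed liquid: M c_p dT/dt = ṁ c_p (T_in − T) + 125.
τ = M/ṁ = 219.44 min; T_ss = T_in + Q̇/(ṁ c_p) = 42.138 °C.
T(t) = T_ss + (T₀ − T_ss) e^(−t/τ). Set T = 34.0:
e^(−t/τ) = (34.0 − 42.138)/(16.8 − 42.138) = 0.32117
t = −219.44 · ln(0.32117) = 249.24 min.

249 min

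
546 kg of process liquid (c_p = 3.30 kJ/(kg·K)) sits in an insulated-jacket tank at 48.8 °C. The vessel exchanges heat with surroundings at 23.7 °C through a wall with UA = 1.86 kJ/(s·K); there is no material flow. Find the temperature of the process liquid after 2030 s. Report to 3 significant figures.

Lumped-capacitance energy balance: M c_p dT/dt = UA(T_amb − T).
dT/dt = (T_ss − T)/τ with T_ss = T_amb = 23.700 °C, τ = M c_p/UA = 546·3.30/1.86 = 968.71 s.
Integrating: T(t) = T_ss + (T₀ − T_ss) e^(−t/τ).
T(2030) = 23.700 + (25.100)·0.12300 = 26.787 °C.

26.8 °C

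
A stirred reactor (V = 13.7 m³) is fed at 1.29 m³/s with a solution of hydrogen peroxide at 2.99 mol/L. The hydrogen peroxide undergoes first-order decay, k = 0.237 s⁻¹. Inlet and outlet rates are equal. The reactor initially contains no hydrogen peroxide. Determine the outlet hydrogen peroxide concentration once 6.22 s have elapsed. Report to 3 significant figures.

0.742 mol/L

Species balance: V dC/dt = Q C_in − Q C − k V C.
dC/dt = (Q/V) C_in − (Q/V + k) C; effective rate a = Q/V + k = 0.094161 + 0.237 = 0.33116 s⁻¹.
C_ss = Q C_in/(Q + kV) = 0.85016 mol/L; C(t) = C_ss + (C₀ − C_ss) e^(−a t).
C(6.22) = 0.85016 + (-0.85016)·e^(−0.33116·6.22) = 0.85016 + (-0.85016)·0.12748 = 0.74179 mol/L.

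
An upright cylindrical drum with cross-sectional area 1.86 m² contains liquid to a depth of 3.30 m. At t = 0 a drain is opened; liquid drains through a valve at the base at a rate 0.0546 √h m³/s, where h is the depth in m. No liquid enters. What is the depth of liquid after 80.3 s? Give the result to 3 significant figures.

0.407 m

Unsteady balance on liquid volume: A dh/dt = −0.0546 √h.
∫ h^(−1/2) dh = −(0.0546/A) ∫ dt, giving 2√h = 2√h₀ − (0.0546/A) t.
√h = √3.30 − 0.0546·80.3/(2·1.86) = 1.8166 − 1.1786 = 0.63799.
h = 0.63799² = 0.40704 m.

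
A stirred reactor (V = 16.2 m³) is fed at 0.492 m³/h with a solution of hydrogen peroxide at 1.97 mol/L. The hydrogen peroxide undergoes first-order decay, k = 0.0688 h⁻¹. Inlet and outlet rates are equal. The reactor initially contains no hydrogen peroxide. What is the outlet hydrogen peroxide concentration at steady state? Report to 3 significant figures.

0.603 mol/L

Accumulation = in − out − consumed: V dC/dt = Q C_in − Q C − k V C.
At steady state: 0 = Q C_in − (Q + kV) C_ss, so C_ss = Q C_in/(Q + kV).
C_ss = 0.492·1.97/(0.492 + 0.0688·16.2) = 0.96924/1.6066 = 0.60330 mol/L.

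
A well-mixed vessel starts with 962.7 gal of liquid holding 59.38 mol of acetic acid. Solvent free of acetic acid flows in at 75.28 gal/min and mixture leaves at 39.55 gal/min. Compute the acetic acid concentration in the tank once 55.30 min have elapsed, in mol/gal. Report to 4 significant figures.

Total volume: dV/dt = Q_in − Q_out = 35.7300 gal/min, so V(t) = 962.7 + 35.7300 t and V(55.30) = 2938.57 gal.
Species balance (pure solvent in): dm/dt = −Q_out · m/V(t).
dm/m = −Q_out dt/(V₀ + 35.7300 t); integrating gives ln(m/m₀) = −(Q_out/(Q_in−Q_out)) ln(V/V₀).
m = m₀ (V₀/V)^(Q_out/(Q_in−Q_out)) = 59.38 × (962.7/2938.57)^(1.10691) = 17.2656 mol.
C = m/V = 17.2656/2938.57 = 0.00587550 mol/gal.

0.005875 mol/gal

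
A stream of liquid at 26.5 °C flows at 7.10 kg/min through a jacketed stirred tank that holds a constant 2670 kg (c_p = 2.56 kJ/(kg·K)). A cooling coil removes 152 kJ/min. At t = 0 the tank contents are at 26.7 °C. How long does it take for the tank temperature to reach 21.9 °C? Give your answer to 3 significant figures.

309 min

Energy balance: M c_p dT/dt = ṁ c_p (T_in − T) − 152.
τ = M/ṁ = 376.06 min; T_ss = T_in − Q̇/(ṁ c_p) = 18.137 °C.
T(t) = T_ss + (T₀ − T_ss) e^(−t/τ). Set T = 21.9:
e^(−t/τ) = (21.9 − 18.137)/(26.7 − 18.137) = 0.43943
t = −376.06 · ln(0.43943) = 309.22 min.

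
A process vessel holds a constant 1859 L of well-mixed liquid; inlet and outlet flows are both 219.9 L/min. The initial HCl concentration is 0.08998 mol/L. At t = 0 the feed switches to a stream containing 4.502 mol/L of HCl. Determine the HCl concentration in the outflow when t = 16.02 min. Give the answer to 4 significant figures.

Species balance on the tank: V dC/dt = Q(C_in − C).
So dC/dt = (C_in − C)/τ with τ = V/Q = 1859/219.9 = 8.45384 min.
C approaches C_in exponentially: C(t) = C_in + (C₀ − C_in) e^(−t/τ).
C(16.02) = 4.502 + (0.08998 − 4.502)·e^(−16.02/8.45384) = 4.502 + (-4.41202)·0.150319 = 3.83879 mol/L.

3.839 mol/L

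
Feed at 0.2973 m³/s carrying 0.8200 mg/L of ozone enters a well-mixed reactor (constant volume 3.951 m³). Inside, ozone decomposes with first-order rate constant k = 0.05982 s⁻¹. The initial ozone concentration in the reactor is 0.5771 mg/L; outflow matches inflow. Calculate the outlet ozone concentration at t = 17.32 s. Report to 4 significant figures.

0.4684 mg/L

Species balance: V dC/dt = Q C_in − Q C − k V C.
This is linear with rate a = Q/V + k = 0.135067 s⁻¹.
C_ss = Q C_in/(Q + kV) = 0.456829 mg/L; C(t) = C_ss + (C₀ − C_ss) e^(−a t).
C(17.32) = 0.456829 + (0.120271)·e^(−0.135067·17.32) = 0.456829 + (0.120271)·0.0963896 = 0.468421 mg/L.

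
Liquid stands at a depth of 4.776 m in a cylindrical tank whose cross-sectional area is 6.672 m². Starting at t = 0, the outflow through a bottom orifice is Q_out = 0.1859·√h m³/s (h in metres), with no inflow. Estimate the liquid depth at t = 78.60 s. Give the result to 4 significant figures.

1.189 m

Mass balance (ρ constant): A dh/dt = −0.1859 √h.
This is separable: 2 d(√h)/dt = −0.1859/A, so √h = √h₀ − (0.1859/(2A)) t.
√h = √4.776 − 0.1859·78.60/(2·6.672) = 2.18541 − 1.09500 = 1.09040.
h = 1.09040² = 1.18898 m.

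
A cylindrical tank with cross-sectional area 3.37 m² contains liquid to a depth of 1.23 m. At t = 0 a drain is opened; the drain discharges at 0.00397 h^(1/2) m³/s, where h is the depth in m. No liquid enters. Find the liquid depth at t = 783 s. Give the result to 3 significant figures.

0.420 m

A dh/dt = −Q_out = −0.00397 √h.
Separate and integrate: 2(√h − √h₀) = −(0.00397/A) t.
√h = √1.23 − 0.00397·783/(2·3.37) = 1.1091 − 0.46120 = 0.64785.
h = 0.64785² = 0.41971 m.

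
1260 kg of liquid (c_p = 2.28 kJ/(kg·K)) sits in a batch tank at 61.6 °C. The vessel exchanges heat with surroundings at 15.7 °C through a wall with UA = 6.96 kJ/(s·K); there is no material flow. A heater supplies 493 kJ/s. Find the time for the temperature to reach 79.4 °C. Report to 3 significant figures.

517 s

M c_p dT/dt = −UA(T − T_amb) + Q̇.
τ = M c_p/UA = 412.76 s; T_ss = T_amb + Q̇/UA = 15.7 + 493/6.96 = 86.533 °C.
T(t) = T_ss + (T₀ − T_ss)e^(−t/τ); set T = 79.4:
t = −τ ln[(T − T_ss)/(T₀ − T_ss)] = −412.76 · ln(0.28610) = 516.54 s.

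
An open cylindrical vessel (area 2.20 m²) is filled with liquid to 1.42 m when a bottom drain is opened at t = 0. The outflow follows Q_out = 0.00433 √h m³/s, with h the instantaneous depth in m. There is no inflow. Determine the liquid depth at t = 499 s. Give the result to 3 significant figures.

0.491 m

Volume balance on the tank: A dh/dt = −0.00433 √h.
∫ h^(−1/2) dh = −(0.00433/A) ∫ dt, giving 2√h = 2√h₀ − (0.00433/A) t.
√h = √1.42 − 0.00433·499/(2·2.20) = 1.1916 − 0.49106 = 0.70058.
h = 0.70058² = 0.49081 m.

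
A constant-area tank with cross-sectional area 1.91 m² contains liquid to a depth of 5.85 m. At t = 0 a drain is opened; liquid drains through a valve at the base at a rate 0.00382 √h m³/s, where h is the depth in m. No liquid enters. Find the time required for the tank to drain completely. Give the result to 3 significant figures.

2420 s

A dh/dt = −Q_out = −0.00382 √h.
Separate and integrate: 2(√h − √h₀) = −(0.00382/A) t.
Set h = 0: 2√h₀ = (0.00382/A) t_empty ⇒ t_empty = 2A√h₀/0.00382.
t_empty = 2·1.91·√5.85/0.00382 = 3.8200·2.4187/0.00382 = 2418.7 s.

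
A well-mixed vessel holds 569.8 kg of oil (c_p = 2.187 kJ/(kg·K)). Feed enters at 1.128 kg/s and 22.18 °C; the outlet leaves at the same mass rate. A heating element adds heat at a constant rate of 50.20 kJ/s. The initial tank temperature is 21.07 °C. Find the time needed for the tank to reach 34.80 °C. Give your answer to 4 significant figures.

515.8 s

Energy balance: M c_p dT/dt = ṁ c_p (T_in − T) + 50.20.
τ = M/ṁ = 505.142 s; T_ss = T_in + Q̇/(ṁ c_p) = 42.5291 °C.
T(t) = T_ss + (T₀ − T_ss) e^(−t/τ). Set T = 34.80:
e^(−t/τ) = (34.80 − 42.5291)/(21.07 − 42.5291) = 0.360179
t = −505.142 · ln(0.360179) = 515.828 s.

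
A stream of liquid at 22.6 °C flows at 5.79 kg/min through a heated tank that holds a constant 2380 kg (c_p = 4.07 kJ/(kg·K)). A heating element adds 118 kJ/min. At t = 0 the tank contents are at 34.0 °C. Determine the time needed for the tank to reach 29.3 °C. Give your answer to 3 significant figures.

First-law balance (no shaft work): M c_p dT/dt = ṁ c_p (T_in − T) + 118.
τ = M/ṁ = 411.05 min; T_ss = T_in + Q̇/(ṁ c_p) = 27.607 °C.
T(t) = T_ss + (T₀ − T_ss) e^(−t/τ). Set T = 29.3:
e^(−t/τ) = (29.3 − 27.607)/(34.0 − 27.607) = 0.26478
t = −411.05 · ln(0.26478) = 546.23 min.

546 min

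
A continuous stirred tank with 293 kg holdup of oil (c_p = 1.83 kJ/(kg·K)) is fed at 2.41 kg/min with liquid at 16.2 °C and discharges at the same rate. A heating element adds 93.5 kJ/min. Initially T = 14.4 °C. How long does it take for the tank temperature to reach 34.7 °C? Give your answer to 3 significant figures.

First-law balance (no shaft work): M c_p dT/dt = ṁ c_p (T_in − T) + 93.5.
τ = M/ṁ = 121.58 min; T_ss = T_in + Q̇/(ṁ c_p) = 37.400 °C.
T(t) = T_ss + (T₀ − T_ss) e^(−t/τ). Set T = 34.7:
e^(−t/τ) = (34.7 − 37.400)/(14.4 − 37.400) = 0.11741
t = −121.58 · ln(0.11741) = 260.43 min.

260 min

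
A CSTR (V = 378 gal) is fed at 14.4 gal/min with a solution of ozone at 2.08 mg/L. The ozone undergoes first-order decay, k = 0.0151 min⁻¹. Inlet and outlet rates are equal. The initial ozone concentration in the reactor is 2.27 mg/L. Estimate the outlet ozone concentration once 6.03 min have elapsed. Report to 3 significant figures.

Accumulation = in − out − consumed: V dC/dt = Q C_in − Q C − k V C.
This is linear with rate a = Q/V + k = 0.053195 min⁻¹.
C_ss = Q C_in/(Q + kV) = 1.4896 mg/L; C(t) = C_ss + (C₀ − C_ss) e^(−a t).
C(6.03) = 1.4896 + (0.78043)·e^(−0.053195·6.03) = 1.4896 + (0.78043)·0.72559 = 2.0558 mg/L.

2.06 mg/L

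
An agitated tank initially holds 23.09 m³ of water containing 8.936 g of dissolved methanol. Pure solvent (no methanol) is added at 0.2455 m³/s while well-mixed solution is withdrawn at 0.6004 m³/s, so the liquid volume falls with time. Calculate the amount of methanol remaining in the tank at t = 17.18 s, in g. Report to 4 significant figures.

Let m(t) be the amount of methanol. Volume: V(t) = V₀ + (Q_in − Q_out) t = 23.09 − 0.354900 t; V(17.18) = 16.9928 m³.
No methanol enters, so dm/dt = −Q_out · (m/V).
Separate: dm/m = −Q_out dt/V(t) ⇒ ln(m/m₀) = −(Q_out/(Q_in−Q_out)) ln(V/V₀).
m = m₀ (V₀/V)^(Q_out/(Q_in−Q_out)) = 8.936 × (23.09/16.9928)^(-1.69174) = 5.31953 g.

5.320 g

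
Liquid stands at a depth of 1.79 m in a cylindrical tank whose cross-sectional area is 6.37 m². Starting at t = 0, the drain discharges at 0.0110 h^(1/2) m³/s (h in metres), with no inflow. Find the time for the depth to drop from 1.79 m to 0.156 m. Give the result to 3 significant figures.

Accumulation of liquid (constant cross-section A): A dh/dt = −0.0110 √h.
This is separable: 2 d(√h)/dt = −0.0110/A, so √h = √h₀ − (0.0110/(2A)) t.
t = 2A(√h₀ − √h)/0.0110 = 2·6.37·(√1.79 − √0.156)/0.0110
  = 12.740 × (1.3379 − 0.39497) / 0.0110 = 1092.1 s.

1090 s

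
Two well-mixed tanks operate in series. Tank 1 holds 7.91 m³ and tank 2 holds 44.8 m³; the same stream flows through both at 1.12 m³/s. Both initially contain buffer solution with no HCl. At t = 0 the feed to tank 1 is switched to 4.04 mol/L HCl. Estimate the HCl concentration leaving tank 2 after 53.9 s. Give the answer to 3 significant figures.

Each tank obeys Vᵢ dCᵢ/dt = Q(Cᵢ₋₁ − Cᵢ), so τᵢ = Vᵢ/Q.
τ₁ = 7.91/1.12 = 7.0625 s; τ₂ = 44.8/1.12 = 40.000 s.
Solving the cascade with C₁(0)=C₂(0)=0 gives C₂(t) = C_in[1 − (τ₁ e^(−t/τ₁) − τ₂ e^(−t/τ₂))/(τ₁ − τ₂)].
At t = 53.9: e^(−t/τ₁) = 0.00048476, e^(−t/τ₂) = 0.25989.
C₂ = 4.04·[1 − (7.0625·0.00048476 − 40.000·0.25989)/(-32.937)] = 4.04·0.68449 = 2.7653 mol/L.

2.77 mol/L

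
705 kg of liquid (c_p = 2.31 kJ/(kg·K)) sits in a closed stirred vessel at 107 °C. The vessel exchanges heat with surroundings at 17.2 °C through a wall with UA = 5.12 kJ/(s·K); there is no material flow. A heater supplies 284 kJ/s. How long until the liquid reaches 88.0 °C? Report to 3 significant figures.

256 s

Unsteady energy balance on the tank contents: M c_p dT/dt = −UA(T − T_amb) + Q̇.
τ = M c_p/UA = 318.08 s; T_ss = T_amb + Q̇/UA = 17.2 + 284/5.12 = 72.669 °C.
T(t) = T_ss + (T₀ − T_ss)e^(−t/τ); set T = 88.0:
t = −τ ln[(T − T_ss)/(T₀ − T_ss)] = −318.08 · ln(0.44657) = 256.42 s.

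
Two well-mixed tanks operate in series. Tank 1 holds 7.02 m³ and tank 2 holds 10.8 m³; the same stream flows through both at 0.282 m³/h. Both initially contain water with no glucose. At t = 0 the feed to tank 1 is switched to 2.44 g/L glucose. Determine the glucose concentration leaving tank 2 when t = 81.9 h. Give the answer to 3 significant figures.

1.79 g/L

Time constants: τᵢ = Vᵢ/Q for each well-mixed tank.
τ₁ = 7.02/0.282 = 24.894 h; τ₂ = 10.8/0.282 = 38.298 h.
Tank 1: C₁ = C_in(1 − e^(−t/τ₁)). Tank 2 (τ₁ ≠ τ₂): C₂ = C_in[1 − (τ₁ e^(−t/τ₁) − τ₂ e^(−t/τ₂))/(τ₁ − τ₂)].
At t = 81.9: e^(−t/τ₁) = 0.037254, e^(−t/τ₂) = 0.11783.
C₂ = 2.44·[1 − (24.894·0.037254 − 38.298·0.11783)/(-13.404)] = 2.44·0.73252 = 1.7874 g/L.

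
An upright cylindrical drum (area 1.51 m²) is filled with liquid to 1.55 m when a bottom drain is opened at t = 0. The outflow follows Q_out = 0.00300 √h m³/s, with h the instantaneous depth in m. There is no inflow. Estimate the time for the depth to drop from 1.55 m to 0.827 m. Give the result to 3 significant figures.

With no inflow, A dh/dt = −0.00300 √h.
∫ h^(−1/2) dh = −(0.00300/A) ∫ dt, giving 2√h = 2√h₀ − (0.00300/A) t.
t = 2A(√h₀ − √h)/0.00300 = 2·1.51·(√1.55 − √0.827)/0.00300
  = 3.0200 × (1.2450 − 0.90940) / 0.00300 = 337.83 s.

338 s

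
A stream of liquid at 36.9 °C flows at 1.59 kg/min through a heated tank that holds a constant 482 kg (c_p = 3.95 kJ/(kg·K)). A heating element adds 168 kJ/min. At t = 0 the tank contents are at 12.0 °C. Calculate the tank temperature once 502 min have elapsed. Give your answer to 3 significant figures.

M c_p dT/dt = ṁ c_p (T_in − T) + Q̇.
τ = M/ṁ = 303.14 min; T_ss = T_in + Q̇/(ṁ c_p) = 36.9 + 168/(1.59·3.95) = 63.649 °C.
This is linear first-order; T(t) = T_ss + (T₀ − T_ss) e^(−t/τ).
T(502) = 63.649 + (-51.649)·e^(−502/303.14) = 63.649 + (-51.649)·0.19091 = 53.789 °C.

53.8 °C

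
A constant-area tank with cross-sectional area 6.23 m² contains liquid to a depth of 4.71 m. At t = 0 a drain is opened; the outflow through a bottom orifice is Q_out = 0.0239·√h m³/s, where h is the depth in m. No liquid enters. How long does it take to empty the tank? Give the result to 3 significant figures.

With no inflow, A dh/dt = −0.0239 √h.
Separate and integrate: 2(√h − √h₀) = −(0.0239/A) t.
Tank is empty when √h = 0: t_empty = 2A√h₀/0.0239.
t_empty = 2·6.23·√4.71/0.0239 = 12.460·2.1703/0.0239 = 1131.4 s.

1130 s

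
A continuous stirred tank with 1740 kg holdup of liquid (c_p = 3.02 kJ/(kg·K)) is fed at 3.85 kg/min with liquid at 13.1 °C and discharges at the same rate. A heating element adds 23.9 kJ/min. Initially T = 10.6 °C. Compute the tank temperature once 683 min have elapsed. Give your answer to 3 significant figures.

14.2 °C

M c_p dT/dt = ṁ c_p (T_in − T) + Q̇.
τ = M/ṁ = 451.95 min; T_ss = T_in + Q̇/(ṁ c_p) = 13.1 + 23.9/(3.85·3.02) = 15.156 °C.
Solution: T(t) = T_ss + (T₀ − T_ss) e^(−t/τ).
T(683) = 15.156 + (-4.5556)·e^(−683/451.95) = 15.156 + (-4.5556)·0.22064 = 14.150 °C.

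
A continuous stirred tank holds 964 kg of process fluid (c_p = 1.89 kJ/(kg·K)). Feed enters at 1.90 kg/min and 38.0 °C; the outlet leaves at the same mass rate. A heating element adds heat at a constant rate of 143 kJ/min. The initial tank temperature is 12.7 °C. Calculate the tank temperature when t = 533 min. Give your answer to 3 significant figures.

55.0 °C

M c_p dT/dt = ṁ c_p (T_in − T) + Q̇.
τ = M/ṁ = 507.37 min; T_ss = T_in + Q̇/(ṁ c_p) = 38.0 + 143/(1.90·1.89) = 77.822 °C.
This is linear first-order; T(t) = T_ss + (T₀ − T_ss) e^(−t/τ).
T(533) = 77.822 + (-65.122)·e^(−533/507.37) = 77.822 + (-65.122)·0.34976 = 55.045 °C.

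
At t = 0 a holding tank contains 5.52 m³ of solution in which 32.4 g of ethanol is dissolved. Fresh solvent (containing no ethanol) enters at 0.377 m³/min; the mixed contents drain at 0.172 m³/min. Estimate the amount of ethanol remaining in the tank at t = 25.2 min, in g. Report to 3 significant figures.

Total volume: dV/dt = Q_in − Q_out = 0.20500 m³/min, so V(t) = 5.52 + 0.20500 t and V(25.2) = 10.686 m³.
Solute balance: dm/dt = 0 − Q_out C = −Q_out m/V(t).
Separate: dm/m = −Q_out dt/V(t) ⇒ ln(m/m₀) = −(Q_out/(Q_in−Q_out)) ln(V/V₀).
m = m₀ (V₀/V)^(Q_out/(Q_in−Q_out)) = 32.4 × (5.52/10.686)^(0.83902) = 18.614 g.

18.6 g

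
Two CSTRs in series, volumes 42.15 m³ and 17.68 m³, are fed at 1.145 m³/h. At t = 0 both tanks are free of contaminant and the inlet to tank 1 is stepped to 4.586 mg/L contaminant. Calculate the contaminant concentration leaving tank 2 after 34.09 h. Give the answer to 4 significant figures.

Time constants: τᵢ = Vᵢ/Q for each well-mixed tank.
τ₁ = 42.15/1.145 = 36.8122 h; τ₂ = 17.68/1.145 = 15.4410 h.
Solving the cascade with C₁(0)=C₂(0)=0 gives C₂(t) = C_in[1 − (τ₁ e^(−t/τ₁) − τ₂ e^(−t/τ₂))/(τ₁ − τ₂)].
At t = 34.09: e^(−t/τ₁) = 0.396115, e^(−t/τ₂) = 0.109948.
C₂ = 4.586·[1 − (36.8122·0.396115 − 15.4410·0.109948)/(21.3712)] = 4.586·0.397124 = 1.82121 mg/L.

1.821 mg/L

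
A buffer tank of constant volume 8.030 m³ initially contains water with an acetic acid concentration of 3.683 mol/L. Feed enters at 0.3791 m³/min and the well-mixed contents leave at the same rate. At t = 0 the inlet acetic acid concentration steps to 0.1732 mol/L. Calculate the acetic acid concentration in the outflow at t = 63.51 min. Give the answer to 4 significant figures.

Species balance on the tank: V dC/dt = Q(C_in − C).
Rewrite as dC/dt + C/τ = C_in/τ, τ = V/Q = 21.1817 min.
This is linear first-order; C(t) = C_in + (C₀ − C_in) e^(−t/τ).
C(63.51) = 0.1732 + (3.683 − 0.1732)·e^(−63.51/21.1817) = 0.1732 + (3.50980)·0.0498700 = 0.348234 mol/L.

0.3482 mol/L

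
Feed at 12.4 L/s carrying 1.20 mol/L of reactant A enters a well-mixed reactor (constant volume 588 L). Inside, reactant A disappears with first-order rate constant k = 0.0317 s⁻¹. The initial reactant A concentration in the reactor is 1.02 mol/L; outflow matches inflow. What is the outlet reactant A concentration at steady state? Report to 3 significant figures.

Accumulation = in − out − consumed: V dC/dt = Q C_in − Q C − k V C.
At steady state: 0 = Q C_in − (Q + kV) C_ss, so C_ss = Q C_in/(Q + kV).
C_ss = 12.4·1.20/(12.4 + 0.0317·588) = 14.880/31.040 = 0.47939 mol/L.

0.479 mol/L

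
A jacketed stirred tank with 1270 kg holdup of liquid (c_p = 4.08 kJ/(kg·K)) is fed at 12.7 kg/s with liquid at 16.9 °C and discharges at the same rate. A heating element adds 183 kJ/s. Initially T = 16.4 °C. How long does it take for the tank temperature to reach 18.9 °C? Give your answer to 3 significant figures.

96.8 s

First-law balance (no shaft work): M c_p dT/dt = ṁ c_p (T_in − T) + 183.
τ = M/ṁ = 100.00 s; T_ss = T_in + Q̇/(ṁ c_p) = 20.432 °C.
T(t) = T_ss + (T₀ − T_ss) e^(−t/τ). Set T = 18.9:
e^(−t/τ) = (18.9 − 20.432)/(16.4 − 20.432) = 0.37992
t = −100.00 · ln(0.37992) = 96.780 s.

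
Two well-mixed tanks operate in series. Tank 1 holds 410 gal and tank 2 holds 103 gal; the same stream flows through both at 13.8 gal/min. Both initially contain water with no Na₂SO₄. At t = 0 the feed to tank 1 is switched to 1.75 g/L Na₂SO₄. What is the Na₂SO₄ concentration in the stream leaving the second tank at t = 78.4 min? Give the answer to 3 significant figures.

1.58 g/L

Time constants: τᵢ = Vᵢ/Q for each well-mixed tank.
τ₁ = 410/13.8 = 29.710 min; τ₂ = 103/13.8 = 7.4638 min.
Solving the cascade with C₁(0)=C₂(0)=0 gives C₂(t) = C_in[1 − (τ₁ e^(−t/τ₁) − τ₂ e^(−t/τ₂))/(τ₁ − τ₂)].
At t = 78.4: e^(−t/τ₁) = 0.071445, e^(−t/τ₂) = 2.7424e-05.
C₂ = 1.75·[1 − (29.710·0.071445 − 7.4638·2.7424e-05)/(22.246)] = 1.75·0.90459 = 1.5830 g/L.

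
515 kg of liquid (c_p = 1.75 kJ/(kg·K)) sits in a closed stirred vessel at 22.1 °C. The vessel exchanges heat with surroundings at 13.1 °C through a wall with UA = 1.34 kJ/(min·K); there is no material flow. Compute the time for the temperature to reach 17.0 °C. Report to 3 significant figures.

Energy balance: M c_p dT/dt = −UA(T − T_amb).
τ = M c_p/UA = 672.57 min; T_ss = T_amb = 13.100 °C.
T(t) = T_ss + (T₀ − T_ss)e^(−t/τ); set T = 17.0:
t = −τ ln[(T − T_ss)/(T₀ − T_ss)] = −672.57 · ln(0.43333) = 562.44 min.

562 min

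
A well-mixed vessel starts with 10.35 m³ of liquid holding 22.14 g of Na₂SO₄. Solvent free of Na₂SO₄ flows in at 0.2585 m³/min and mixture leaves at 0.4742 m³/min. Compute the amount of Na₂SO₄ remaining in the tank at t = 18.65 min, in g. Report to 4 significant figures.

7.504 g

Let m(t) be the amount of Na₂SO₄. Volume: V(t) = V₀ + (Q_in − Q_out) t = 10.35 − 0.215700 t; V(18.65) = 6.32719 m³.
Solute balance: dm/dt = 0 − Q_out C = −Q_out m/V(t).
Separate: dm/m = −Q_out dt/V(t) ⇒ ln(m/m₀) = −(Q_out/(Q_in−Q_out)) ln(V/V₀).
m = m₀ (V₀/V)^(Q_out/(Q_in−Q_out)) = 22.14 × (10.35/6.32719)^(-2.19842) = 7.50430 g.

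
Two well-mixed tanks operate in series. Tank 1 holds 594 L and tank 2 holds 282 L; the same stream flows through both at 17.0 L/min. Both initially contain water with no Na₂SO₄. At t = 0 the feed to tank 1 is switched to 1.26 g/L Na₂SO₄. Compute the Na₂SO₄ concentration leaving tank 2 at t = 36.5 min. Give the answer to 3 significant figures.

0.542 g/L

Time constants: τᵢ = Vᵢ/Q for each well-mixed tank.
τ₁ = 594/17.0 = 34.941 min; τ₂ = 282/17.0 = 16.588 min.
Tank 1: C₁ = C_in(1 − e^(−t/τ₁)). Tank 2 (τ₁ ≠ τ₂): C₂ = C_in[1 − (τ₁ e^(−t/τ₁) − τ₂ e^(−t/τ₂))/(τ₁ − τ₂)].
At t = 36.5: e^(−t/τ₁) = 0.35183, e^(−t/τ₂) = 0.11076.
C₂ = 1.26·[1 − (34.941·0.35183 − 16.588·0.11076)/(18.353)] = 1.26·0.43029 = 0.54216 g/L.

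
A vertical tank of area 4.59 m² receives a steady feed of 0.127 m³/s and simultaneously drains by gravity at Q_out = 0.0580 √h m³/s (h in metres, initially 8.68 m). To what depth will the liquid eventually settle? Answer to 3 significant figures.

A dh/dt = Q_in − 0.0580 √h. Steady state requires inflow = outflow:
Q_in = 0.0580 √h_ss ⇒ √h_ss = 0.127/0.0580 = 2.1897.
h_ss = 2.1897² = 4.7946 m. (Since h₀ = 8.68 m > h_ss, the level will fall toward this value.)

4.79 m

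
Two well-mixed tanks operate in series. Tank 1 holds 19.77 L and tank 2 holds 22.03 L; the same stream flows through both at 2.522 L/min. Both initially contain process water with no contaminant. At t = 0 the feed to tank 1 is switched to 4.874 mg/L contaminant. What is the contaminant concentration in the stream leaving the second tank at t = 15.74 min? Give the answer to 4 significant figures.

2.760 mg/L

Species balance on tank i: dCᵢ/dt = (Cᵢ₋₁ − Cᵢ)/τᵢ with τᵢ = Vᵢ/Q.
τ₁ = 19.77/2.522 = 7.83902 min; τ₂ = 22.03/2.522 = 8.73513 min.
Tank 1: C₁ = C_in(1 − e^(−t/τ₁)). Tank 2 (τ₁ ≠ τ₂): C₂ = C_in[1 − (τ₁ e^(−t/τ₁) − τ₂ e^(−t/τ₂))/(τ₁ − τ₂)].
At t = 15.74: e^(−t/τ₁) = 0.134270, e^(−t/τ₂) = 0.164982.
C₂ = 4.874·[1 − (7.83902·0.134270 − 8.73513·0.164982)/(-0.896114)] = 4.874·0.566354 = 2.76041 mg/L.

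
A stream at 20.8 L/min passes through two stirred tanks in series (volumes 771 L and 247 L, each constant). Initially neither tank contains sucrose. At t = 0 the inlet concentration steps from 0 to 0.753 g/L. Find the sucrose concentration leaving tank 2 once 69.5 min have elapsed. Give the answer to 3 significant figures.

Species balance on tank i: dCᵢ/dt = (Cᵢ₋₁ − Cᵢ)/τᵢ with τᵢ = Vᵢ/Q.
τ₁ = 771/20.8 = 37.067 min; τ₂ = 247/20.8 = 11.875 min.
Tank 1: C₁ = C_in(1 − e^(−t/τ₁)). Tank 2 (τ₁ ≠ τ₂): C₂ = C_in[1 − (τ₁ e^(−t/τ₁) − τ₂ e^(−t/τ₂))/(τ₁ − τ₂)].
At t = 69.5: e^(−t/τ₁) = 0.15336, e^(−t/τ₂) = 0.0028723.
C₂ = 0.753·[1 − (37.067·0.15336 − 11.875·0.0028723)/(25.192)] = 0.753·0.77570 = 0.58411 g/L.

0.584 g/L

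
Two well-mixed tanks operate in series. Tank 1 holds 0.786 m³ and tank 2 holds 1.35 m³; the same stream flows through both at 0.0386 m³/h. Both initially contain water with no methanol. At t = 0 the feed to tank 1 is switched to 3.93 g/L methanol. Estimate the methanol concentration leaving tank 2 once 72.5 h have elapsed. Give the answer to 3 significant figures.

Time constants: τᵢ = Vᵢ/Q for each well-mixed tank.
τ₁ = 0.786/0.0386 = 20.363 h; τ₂ = 1.35/0.0386 = 34.974 h.
Tank 1: C₁ = C_in(1 − e^(−t/τ₁)). Tank 2 (τ₁ ≠ τ₂): C₂ = C_in[1 − (τ₁ e^(−t/τ₁) − τ₂ e^(−t/τ₂))/(τ₁ − τ₂)].
At t = 72.5: e^(−t/τ₁) = 0.028427, e^(−t/τ₂) = 0.12581.
C₂ = 3.93·[1 − (20.363·0.028427 − 34.974·0.12581)/(-14.611)] = 3.93·0.73847 = 2.9022 g/L.

2.90 g/L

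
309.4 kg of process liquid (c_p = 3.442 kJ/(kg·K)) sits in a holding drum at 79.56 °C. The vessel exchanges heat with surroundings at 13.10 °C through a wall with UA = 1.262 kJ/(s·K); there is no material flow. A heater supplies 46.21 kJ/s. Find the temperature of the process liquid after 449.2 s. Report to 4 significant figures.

67.24 °C

Heat balance on the well-mixed liquid: M c_p dT/dt = −UA(T − T_amb) + Q̇.
dT/dt = (T_ss − T)/τ with T_ss = T_amb + Q̇/UA = 13.10 + 46.21/1.262 = 49.7165 °C, τ = M c_p/UA = 309.4·3.442/1.262 = 843.863 s.
This is linear first-order; T(t) = T_ss + (T₀ − T_ss) e^(−t/τ).
T(449.2) = 49.7165 + (29.8435)·0.587244 = 67.2419 °C.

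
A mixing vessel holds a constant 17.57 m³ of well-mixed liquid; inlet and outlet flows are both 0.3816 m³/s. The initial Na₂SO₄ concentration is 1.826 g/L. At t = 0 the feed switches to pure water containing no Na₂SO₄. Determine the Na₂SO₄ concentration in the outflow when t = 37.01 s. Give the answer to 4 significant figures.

Mass balance on the solute (V constant): V dC/dt = Q(C_in − C).
So dC/dt = (C_in − C)/τ with τ = V/Q = 17.57/0.3816 = 46.0430 s.
C approaches C_in exponentially: C(t) = C_in + (C₀ − C_in) e^(−t/τ).
C(37.01) = 0 + (1.826 − 0)·e^(−37.01/46.0430) = 0 + (1.82600)·0.447618 = 0.817351 g/L.

0.8174 g/L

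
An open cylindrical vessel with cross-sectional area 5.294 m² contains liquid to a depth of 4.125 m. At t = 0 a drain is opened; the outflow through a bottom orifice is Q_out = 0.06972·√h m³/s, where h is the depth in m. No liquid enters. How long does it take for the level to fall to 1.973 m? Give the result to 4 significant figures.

Accumulation of liquid (constant cross-section A): A dh/dt = −0.06972 √h.
This is separable: 2 d(√h)/dt = −0.06972/A, so √h = √h₀ − (0.06972/(2A)) t.
t = 2A(√h₀ − √h)/0.06972 = 2·5.294·(√4.125 − √1.973)/0.06972
  = 10.5880 × (2.03101 − 1.40464) / 0.06972 = 95.1241 s.

95.12 s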